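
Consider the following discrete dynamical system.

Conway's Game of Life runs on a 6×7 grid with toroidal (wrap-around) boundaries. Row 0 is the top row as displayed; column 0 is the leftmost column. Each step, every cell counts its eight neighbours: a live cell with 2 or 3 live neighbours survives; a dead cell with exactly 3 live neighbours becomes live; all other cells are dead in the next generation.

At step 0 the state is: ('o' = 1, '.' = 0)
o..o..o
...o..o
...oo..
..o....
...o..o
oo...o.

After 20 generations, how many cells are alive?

14

k=0  o..o..o
...o..o
...oo..
..o....
...o..o
oo...o.
k=1  .oo.oo.
o.oo.oo
..ooo..
..o.o..
ooo...o
.oo.oo.
k=2  .......
o.....o
......o
o...oo.
o...o.o
....o..
k=3  .......
o.....o
.......
o...o..
o..oo.o
.....o.
k=4  ......o
.......
o.....o
o..oooo
o..oo.o
....ooo
k=5  ......o
o.....o
o...o..
.o.o...
.......
...oo..
k=6  o....oo
o....oo
oo....o
.......
..ooo..
.......
k=7  o....o.
.......
.o...o.
oooo...
...o...
...oooo
k=8  .....o.
......o
oo.....
oo.oo..
oo...oo
...o.oo
k=9  ....oo.
o.....o
.oo...o
....oo.
.o.o...
.......
k=10  .....oo
oo....o
.o....o
oo.ooo.
....o..
....o..
k=11  .....oo
.o.....
....o..
ooooooo
.......
....o..
k=12  .....o.
.....o.
....o.o
ooooooo
ooo...o
.....o.
k=13  ....ooo
....ooo
.oo....
....o..
.......
oo...o.
k=14  .......
o..oo.o
...oo..
.......
.......
o...oo.
k=15  o..o...
...ooo.
...ooo.
.......
.......
.......
k=16  ...o...
..o..oo
...o.o.
....o..
.......
.......
k=17  .......
..oo.oo
...o.oo
....o..
.......
.......
k=18  .......
..oo.oo
..oo..o
....oo.
.......
.......
k=19  .......
..ooooo
..o...o
...ooo.
.......
.......
k=20  ...ooo.
..ooooo
..o...o
...ooo.
....o..
.......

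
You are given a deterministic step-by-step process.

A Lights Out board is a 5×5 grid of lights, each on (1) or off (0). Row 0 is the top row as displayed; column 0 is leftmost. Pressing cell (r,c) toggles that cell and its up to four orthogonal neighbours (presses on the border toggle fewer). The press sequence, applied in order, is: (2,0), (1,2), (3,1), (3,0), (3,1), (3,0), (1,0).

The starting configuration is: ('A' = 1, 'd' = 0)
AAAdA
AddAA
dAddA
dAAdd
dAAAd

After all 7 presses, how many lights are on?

0) AAAdA
AddAA
dAddA
dAAdd
dAAAd
1) AAAdA
dddAA
AdddA
AAAdd
dAAAd
2) AAddA
dAAdA
AdAdA
AAAdd
dAAAd
3) AAddA
dAAdA
AAAdA
ddddd
ddAAd
4) AAddA
dAAdA
dAAdA
AAddd
AdAAd
5) AAddA
dAAdA
ddAdA
ddAdd
AAAAd
6) AAddA
dAAdA
AdAdA
AAAdd
dAAAd
7) dAddA
AdAdA
ddAdA
AAAdd
dAAAd

13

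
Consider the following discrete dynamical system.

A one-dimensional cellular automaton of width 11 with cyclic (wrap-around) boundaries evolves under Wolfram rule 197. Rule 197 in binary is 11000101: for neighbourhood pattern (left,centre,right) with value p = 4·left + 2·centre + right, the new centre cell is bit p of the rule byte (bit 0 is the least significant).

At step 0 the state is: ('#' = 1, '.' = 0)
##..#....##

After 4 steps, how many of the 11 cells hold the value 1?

4

0) ##..#....##
1) ##..#.##..#
2) ##..#..#...
3) .#..#..#.#.
4) .#..#..#.#.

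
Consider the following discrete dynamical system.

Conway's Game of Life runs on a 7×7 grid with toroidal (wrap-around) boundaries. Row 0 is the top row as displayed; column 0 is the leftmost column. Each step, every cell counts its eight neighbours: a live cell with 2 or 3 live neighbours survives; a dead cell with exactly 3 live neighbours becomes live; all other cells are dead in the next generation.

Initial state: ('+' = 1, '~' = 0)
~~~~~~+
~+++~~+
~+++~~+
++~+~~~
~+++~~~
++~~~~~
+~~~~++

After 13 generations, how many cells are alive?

[0] ~~~~~~+
~+++~~+
~+++~~+
++~+~~~
~+++~~~
++~~~~~
+~~~~++
[1] ~++~~~~
~+~+~++
~~~~+~+
~~~~+~~
~~~+~~~
~~~~~~~
~+~~~+~
[2] ~+~~+++
~+~++++
+~~++~+
~~~+++~
~~~~~~~
~~~~~~~
~++~~~~
[3] ~+~~~~+
~+~~~~~
+~~~~~~
~~~+~++
~~~~+~~
~~~~~~~
+++~~+~
[4] ~~~~~~+
~+~~~~~
+~~~~~+
~~~~+++
~~~~++~
~+~~~~~
+++~~~+
[5] ~~+~~~+
~~~~~~+
+~~~~~+
+~~~+~~
~~~~+~+
~++~~++
~++~~~+
[6] ~++~~++
~~~~~++
+~~~~++
+~~~~~~
~+~++~+
~+++~~+
~~~+~~+
[7] ~~+~+~~
~+~~+~~
+~~~~+~
~+~~+~~
~+~++++
~+~~~~+
~~~++~+
[8] ~~+~+~~
~+~+++~
++~~++~
~+++~~~
~+~++~+
~~~~~~+
+~+++~~
[9] ~~~~~~~
++~~~~+
+~~~~++
~~~~~~+
~+~+++~
~+~~~~+
~++~++~
[10] ~~+~~++
~+~~~+~
~+~~~+~
~~~~~~~
~~+~+++
~+~~~~+
+++~~+~
[11] ~~+~++~
+++~++~
~~~~~~~
~~~~+~+
+~~~~++
~~~++~~
~~+~~+~
[12] ~~+~~~~
~++~+++
++~++~+
+~~~~~+
+~~+~~+
~~~++~~
~~+~~+~
[13] ~~+~+~+
~~~~+~+
~~~++~~
~~+++~~
+~~++++
~~+++++
~~+~+~~

22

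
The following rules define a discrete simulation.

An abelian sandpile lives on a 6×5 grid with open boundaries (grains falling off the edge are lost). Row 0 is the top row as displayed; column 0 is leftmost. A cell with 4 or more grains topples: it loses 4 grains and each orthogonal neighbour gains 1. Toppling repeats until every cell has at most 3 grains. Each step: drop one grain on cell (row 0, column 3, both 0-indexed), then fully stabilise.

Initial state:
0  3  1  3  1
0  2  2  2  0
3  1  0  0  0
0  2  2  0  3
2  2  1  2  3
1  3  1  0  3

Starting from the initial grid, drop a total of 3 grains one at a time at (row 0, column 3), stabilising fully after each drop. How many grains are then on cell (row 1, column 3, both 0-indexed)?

3

[0] 0  3  1  3  1
0  2  2  2  0
3  1  0  0  0
0  2  2  0  3
2  2  1  2  3
1  3  1  0  3
[1] 0  3  2  0  2
0  2  2  3  0
3  1  0  0  0
0  2  2  0  3
2  2  1  2  3
1  3  1  0  3
[2] 0  3  2  1  2
0  2  2  3  0
3  1  0  0  0
0  2  2  0  3
2  2  1  2  3
1  3  1  0  3
[3] 0  3  2  2  2
0  2  2  3  0
3  1  0  0  0
0  2  2  0  3
2  2  1  2  3
1  3  1  0  3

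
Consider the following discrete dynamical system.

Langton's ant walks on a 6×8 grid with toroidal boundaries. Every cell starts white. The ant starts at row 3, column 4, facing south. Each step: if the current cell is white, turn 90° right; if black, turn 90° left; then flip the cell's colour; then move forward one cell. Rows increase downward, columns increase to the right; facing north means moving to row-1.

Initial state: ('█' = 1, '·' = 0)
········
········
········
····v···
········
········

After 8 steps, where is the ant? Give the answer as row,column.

0) ········
········
········
····v···
········
········
1) ········
········
········
···<█···
········
········
2) ········
········
···^····
···██···
········
········
3) ········
········
···█>···
···██···
········
········
4) ········
········
···██···
···█v···
········
········
5) ········
········
···██···
···█·>··
········
········
6) ········
········
···██···
···█·█··
·····v··
········
7) ········
········
···██···
···█·█··
····<█··
········
8) ········
········
···██···
···█^█··
····██··
········

3,4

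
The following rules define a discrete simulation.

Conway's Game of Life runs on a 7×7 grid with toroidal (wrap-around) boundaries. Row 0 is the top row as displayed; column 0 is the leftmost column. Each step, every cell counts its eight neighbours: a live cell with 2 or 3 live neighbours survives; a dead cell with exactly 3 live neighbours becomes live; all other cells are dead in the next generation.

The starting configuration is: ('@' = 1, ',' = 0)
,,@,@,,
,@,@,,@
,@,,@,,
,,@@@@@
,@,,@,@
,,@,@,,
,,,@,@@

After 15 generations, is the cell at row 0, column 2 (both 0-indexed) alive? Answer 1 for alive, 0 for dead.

1

gen 0: ,,@,@,,
,@,@,,@
,@,,@,,
,,@@@@@
,@,,@,@
,,@,@,,
,,,@,@@
gen 1: @,@,@,@
@@,@@@,
,@,,,,@
,@@,,,@
@@,,,,@
@,@,@,@
,,@,,@,
gen 2: @,@,,,,
,,,@@,,
,,,@@,@
,,@,,@@
,,,@,,,
,,@@,,,
,,@,@,,
gen 3: ,@@,@,,
,,@,@@,
,,@,,,@
,,@,,@@
,,,@@,,
,,@,@,,
,,@,,,,
gen 4: ,@@,@@,
,,@,@@,
,@@,@,@
,,@,@@@
,,@,@,,
,,@,@,,
,,@,,,,
gen 5: ,@@,@@,
@,,,,,@
@@@,,,@
@,@,@,@
,@@,@,,
,@@,,,,
,,@,@@,
gen 6: @@@,@,,
,,,@,,,
,,@@,,,
,,,,,,@
,,,,,@,
,,,,@@,
,,,,@@,
gen 7: ,@@,@@,
,,,,@,,
,,@@,,,
,,,,,,,
,,,,@@@
,,,,,,@
,@,,,,@
gen 8: @@@@@@,
,@,,@@,
,,,@,,,
,,,@@@,
,,,,,@@
,,,,,,@
,@@,,,@
gen 9: ,,,,,,,
@@,,,@@
,,@@,,,
,,,@,@@
,,,,,,@
,,,,,,@
,,,,@,@
gen 10: ,,,,,,,
@@@,,,@
,@@@,,,
,,@@@@@
@,,,,,@
@,,,,,@
,,,,,@,
gen 11: @@,,,,@
@,,@,,,
,,,,,,,
,,,,@@@
,@,@@,,
@,,,,@,
,,,,,,@
gen 12: ,@,,,,@
@@,,,,@
,,,,@@@
,,,@@@,
@,,@,,,
@,,,@@@
,@,,,@,
gen 13: ,@@,,@@
,@,,,,,
,,,@,,,
,,,@,,,
@,,@,,,
@@,,@@,
,@,,@,,
gen 14: ,@@,,@,
@@,,,,,
,,@,,,,
,,@@@,,
@@@@,,@
@@@@@@@
,,,@@,,
gen 15: @@@@@,,
@,,,,,,
,,@,,,,
@,,,@,,
,,,,,,,
,,,,,,,
,,,,,,,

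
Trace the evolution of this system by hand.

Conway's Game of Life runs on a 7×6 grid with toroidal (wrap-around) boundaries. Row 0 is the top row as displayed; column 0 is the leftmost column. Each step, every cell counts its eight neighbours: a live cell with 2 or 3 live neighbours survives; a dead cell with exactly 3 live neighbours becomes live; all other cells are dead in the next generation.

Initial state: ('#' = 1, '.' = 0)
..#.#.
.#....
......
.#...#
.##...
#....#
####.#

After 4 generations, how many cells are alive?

6

0) ..#.#.
.#....
......
.#...#
.##...
#....#
####.#
1) ....##
......
#.....
###...
.##..#
...###
..##..
2) ...##.
.....#
#.....
..#..#
.....#
##...#
..#...
3) ...##.
....##
#....#
#....#
.#..##
##...#
######
4) .#....
#..#..
......
.#....
.#..#.
......
......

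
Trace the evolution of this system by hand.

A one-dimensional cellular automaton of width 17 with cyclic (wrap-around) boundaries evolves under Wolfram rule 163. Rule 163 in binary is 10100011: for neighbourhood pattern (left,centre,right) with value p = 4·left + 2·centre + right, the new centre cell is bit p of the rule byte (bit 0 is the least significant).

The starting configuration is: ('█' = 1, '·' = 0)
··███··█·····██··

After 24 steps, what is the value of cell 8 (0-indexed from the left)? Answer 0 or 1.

t=0: ··███··█·····██··
t=1: ██·█··█··████···█
t=2: █·█··█··█·██··██·
t=3: ·█··█··█·█···█··█
t=4: █··█··█·█··██··█·
t=5: ··█··█·█··█···█·█
t=6: ·█··█·█··█··██·█·
t=7: █··█·█··█··█··█··
t=8: ··█·█··█··█··█··█
t=9: ·█·█··█··█··█··█·
t=10: █·█··█··█··█··█··
t=11: ·█··█··█··█··█··█
t=12: █··█··█··█··█··█·
t=13: ··█··█··█··█··█·█
t=14: ·█··█··█··█··█·█·
t=15: █··█··█··█··█·█··
t=16: ··█··█··█··█·█··█
t=17: ·█··█··█··█·█··█·
t=18: █··█··█··█·█··█··
t=19: ··█··█··█·█··█··█
t=20: ·█··█··█·█··█··█·
t=21: █··█··█·█··█··█··
t=22: ··█··█·█··█··█··█
t=23: ·█··█·█··█··█··█·
t=24: █··█·█··█··█··█··

1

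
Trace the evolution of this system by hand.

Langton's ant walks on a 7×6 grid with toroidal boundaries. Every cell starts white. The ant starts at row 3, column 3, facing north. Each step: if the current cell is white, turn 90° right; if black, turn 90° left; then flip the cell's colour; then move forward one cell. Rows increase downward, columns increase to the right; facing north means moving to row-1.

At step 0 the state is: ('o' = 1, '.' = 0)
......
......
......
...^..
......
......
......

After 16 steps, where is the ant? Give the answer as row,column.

t=0: ......
......
......
...^..
......
......
......
t=1: ......
......
......
...o>.
......
......
......
t=2: ......
......
......
...oo.
....v.
......
......
t=3: ......
......
......
...oo.
...<o.
......
......
t=4: ......
......
......
...^o.
...oo.
......
......
t=5: ......
......
......
..<.o.
...oo.
......
......
t=6: ......
......
..^...
..o.o.
...oo.
......
......
t=7: ......
......
..o>..
..o.o.
...oo.
......
......
t=8: ......
......
..oo..
..ovo.
...oo.
......
......
t=9: ......
......
..oo..
..<oo.
...oo.
......
......
t=10: ......
......
..oo..
...oo.
..voo.
......
......
t=11: ......
......
..oo..
...oo.
.<ooo.
......
......
t=12: ......
......
..oo..
.^.oo.
.oooo.
......
......
t=13: ......
......
..oo..
.o>oo.
.oooo.
......
......
t=14: ......
......
..oo..
.oooo.
.ovoo.
......
......
t=15: ......
......
..oo..
.oooo.
.o.>o.
......
......
t=16: ......
......
..oo..
.oo^o.
.o..o.
......
......

3,3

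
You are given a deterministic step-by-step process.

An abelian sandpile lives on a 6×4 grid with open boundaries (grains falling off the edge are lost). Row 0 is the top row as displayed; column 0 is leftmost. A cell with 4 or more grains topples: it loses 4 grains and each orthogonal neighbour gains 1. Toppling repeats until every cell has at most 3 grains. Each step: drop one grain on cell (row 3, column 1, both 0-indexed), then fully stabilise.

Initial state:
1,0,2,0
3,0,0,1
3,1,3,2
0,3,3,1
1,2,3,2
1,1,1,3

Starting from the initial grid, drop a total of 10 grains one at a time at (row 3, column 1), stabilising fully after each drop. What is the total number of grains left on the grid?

t=0: 1,0,2,0
3,0,0,1
3,1,3,2
0,3,3,1
1,2,3,2
1,1,1,3
t=1: 1,0,2,0
3,0,1,1
3,3,0,3
1,2,2,2
2,0,1,3
1,2,2,3
t=2: 1,0,2,0
3,0,1,1
3,3,0,3
1,3,2,2
2,0,1,3
1,2,2,3
t=3: 2,0,2,0
0,2,1,1
1,1,1,3
3,1,3,2
2,1,1,3
1,2,2,3
t=4: 2,0,2,0
0,2,1,1
1,1,1,3
3,2,3,2
2,1,1,3
1,2,2,3
t=5: 2,0,2,0
0,2,1,1
1,1,1,3
3,3,3,2
2,1,1,3
1,2,2,3
t=6: 2,0,2,0
0,2,1,1
2,2,2,3
0,2,0,3
3,2,2,3
1,2,2,3
t=7: 2,0,2,0
0,2,1,1
2,2,2,3
0,3,0,3
3,2,2,3
1,2,2,3
t=8: 2,0,2,0
0,2,1,1
2,3,2,3
1,0,1,3
3,3,2,3
1,2,2,3
t=9: 2,0,2,0
0,2,1,1
2,3,2,3
1,1,1,3
3,3,2,3
1,2,2,3
t=10: 2,0,2,0
0,2,1,1
2,3,2,3
1,2,1,3
3,3,2,3
1,2,2,3

44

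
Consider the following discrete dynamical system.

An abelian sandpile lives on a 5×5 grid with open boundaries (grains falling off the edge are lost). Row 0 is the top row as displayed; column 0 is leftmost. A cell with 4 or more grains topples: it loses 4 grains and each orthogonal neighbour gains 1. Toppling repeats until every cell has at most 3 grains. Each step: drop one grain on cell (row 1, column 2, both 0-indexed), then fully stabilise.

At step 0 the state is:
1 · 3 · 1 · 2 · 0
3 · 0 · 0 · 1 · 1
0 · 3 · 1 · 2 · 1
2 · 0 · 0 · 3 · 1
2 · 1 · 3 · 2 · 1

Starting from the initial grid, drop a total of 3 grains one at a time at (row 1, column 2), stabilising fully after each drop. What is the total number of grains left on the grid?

37

k=0  1 · 3 · 1 · 2 · 0
3 · 0 · 0 · 1 · 1
0 · 3 · 1 · 2 · 1
2 · 0 · 0 · 3 · 1
2 · 1 · 3 · 2 · 1
k=1  1 · 3 · 1 · 2 · 0
3 · 0 · 1 · 1 · 1
0 · 3 · 1 · 2 · 1
2 · 0 · 0 · 3 · 1
2 · 1 · 3 · 2 · 1
k=2  1 · 3 · 1 · 2 · 0
3 · 0 · 2 · 1 · 1
0 · 3 · 1 · 2 · 1
2 · 0 · 0 · 3 · 1
2 · 1 · 3 · 2 · 1
k=3  1 · 3 · 1 · 2 · 0
3 · 0 · 3 · 1 · 1
0 · 3 · 1 · 2 · 1
2 · 0 · 0 · 3 · 1
2 · 1 · 3 · 2 · 1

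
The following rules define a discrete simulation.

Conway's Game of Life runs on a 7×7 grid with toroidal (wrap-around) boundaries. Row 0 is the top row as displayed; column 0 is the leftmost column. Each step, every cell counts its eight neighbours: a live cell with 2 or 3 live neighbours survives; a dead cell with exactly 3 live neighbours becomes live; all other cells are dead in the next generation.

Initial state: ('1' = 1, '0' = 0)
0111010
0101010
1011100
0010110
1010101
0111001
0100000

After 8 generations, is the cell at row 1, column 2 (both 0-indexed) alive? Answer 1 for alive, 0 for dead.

0

[0] 0111010
0101010
1011100
0010110
1010101
0111001
0100000
[1] 1101000
1000011
0000001
1010000
1000101
0001011
0000100
[2] 1100110
0100010
0100010
1100010
1101100
1001001
1011111
[3] 0000000
0110010
0110110
0000010
0001110
0000000
0010000
[4] 0110000
0111110
0111111
0010001
0000110
0001100
0000000
[5] 0100100
0000001
0000001
1110001
0000110
0001110
0011000
[6] 0011000
1000010
0100011
1100001
1110000
0010010
0010010
[7] 0111101
1110110
0100010
0000010
0010000
0011001
0110100
[8] 0000001
0000000
1110010
0000000
0011000
0000000
0000100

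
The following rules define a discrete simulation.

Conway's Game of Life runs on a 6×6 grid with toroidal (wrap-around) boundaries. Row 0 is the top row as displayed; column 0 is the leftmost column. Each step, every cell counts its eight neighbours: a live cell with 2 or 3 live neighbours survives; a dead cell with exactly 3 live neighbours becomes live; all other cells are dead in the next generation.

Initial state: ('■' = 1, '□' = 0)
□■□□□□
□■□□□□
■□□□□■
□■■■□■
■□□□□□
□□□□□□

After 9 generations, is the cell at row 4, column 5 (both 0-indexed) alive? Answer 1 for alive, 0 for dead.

0

t=0: □■□□□□
□■□□□□
■□□□□■
□■■■□■
■□□□□□
□□□□□□
t=1: □□□□□□
□■□□□□
□□□□■■
□■■□■■
■■■□□□
□□□□□□
t=2: □□□□□□
□□□□□□
□■■■■■
□□■□■□
■□■■□■
□■□□□□
t=3: □□□□□□
□□■■■□
□■■□■■
□□□□□□
■□■■■■
■■■□□□
t=4: □□□□□□
□■■□■■
□■■□■■
□□□□□□
■□■■■■
■□■□■□
t=5: ■□■□■□
□■■□■■
□■■□■■
□□□□□□
■□■□■□
■□■□■□
t=6: ■□■□■□
□□□□□□
□■■□■■
■□■□■□
□□□□□□
■□■□■□
t=7: □□□□□□
■□■□■□
■■■□■■
■□■□■□
□□□□□□
□□□□□□
t=8: □□□□□□
■□■□■□
□□■□■□
■□■□■□
□□□□□□
□□□□□□
t=9: □□□□□□
□■□□□■
□□■□■□
□■□□□■
□□□□□□
□□□□□□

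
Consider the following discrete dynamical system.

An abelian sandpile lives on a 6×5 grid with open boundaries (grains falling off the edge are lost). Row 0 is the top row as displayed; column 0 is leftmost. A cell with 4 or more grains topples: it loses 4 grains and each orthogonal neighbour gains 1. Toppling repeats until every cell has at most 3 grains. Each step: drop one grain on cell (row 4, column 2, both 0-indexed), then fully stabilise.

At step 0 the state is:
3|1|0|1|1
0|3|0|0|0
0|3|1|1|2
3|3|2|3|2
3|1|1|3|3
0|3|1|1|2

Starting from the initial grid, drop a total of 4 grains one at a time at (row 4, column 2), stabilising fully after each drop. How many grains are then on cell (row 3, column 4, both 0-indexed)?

0

[0] 3|1|0|1|1
0|3|0|0|0
0|3|1|1|2
3|3|2|3|2
3|1|1|3|3
0|3|1|1|2
[1] 3|1|0|1|1
0|3|0|0|0
0|3|1|1|2
3|3|2|3|2
3|1|2|3|3
0|3|1|1|2
[2] 3|1|0|1|1
0|3|0|0|0
0|3|1|1|2
3|3|2|3|2
3|1|3|3|3
0|3|1|1|2
[3] 3|2|0|1|1
1|0|1|0|0
2|1|3|2|3
1|3|1|2|0
1|1|3|2|1
2|0|3|2|3
[4] 3|2|0|1|1
1|0|1|0|0
2|1|3|2|3
1|3|2|2|0
1|2|1|3|1
2|1|0|3|3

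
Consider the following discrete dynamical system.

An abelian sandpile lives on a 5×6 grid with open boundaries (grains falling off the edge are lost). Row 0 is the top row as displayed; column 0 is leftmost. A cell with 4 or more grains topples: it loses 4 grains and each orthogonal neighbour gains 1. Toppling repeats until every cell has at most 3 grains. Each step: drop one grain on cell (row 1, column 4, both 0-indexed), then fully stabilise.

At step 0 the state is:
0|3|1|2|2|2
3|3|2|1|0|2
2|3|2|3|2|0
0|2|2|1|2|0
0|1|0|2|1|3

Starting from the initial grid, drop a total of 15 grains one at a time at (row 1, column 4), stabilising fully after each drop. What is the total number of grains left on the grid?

0) 0|3|1|2|2|2
3|3|2|1|0|2
2|3|2|3|2|0
0|2|2|1|2|0
0|1|0|2|1|3
1) 0|3|1|2|2|2
3|3|2|1|1|2
2|3|2|3|2|0
0|2|2|1|2|0
0|1|0|2|1|3
2) 0|3|1|2|2|2
3|3|2|1|2|2
2|3|2|3|2|0
0|2|2|1|2|0
0|1|0|2|1|3
3) 0|3|1|2|2|2
3|3|2|1|3|2
2|3|2|3|2|0
0|2|2|1|2|0
0|1|0|2|1|3
4) 0|3|1|2|3|2
3|3|2|2|0|3
2|3|2|3|3|0
0|2|2|1|2|0
0|1|0|2|1|3
5) 0|3|1|2|3|2
3|3|2|2|1|3
2|3|2|3|3|0
0|2|2|1|2|0
0|1|0|2|1|3
6) 0|3|1|2|3|2
3|3|2|2|2|3
2|3|2|3|3|0
0|2|2|1|2|0
0|1|0|2|1|3
7) 0|3|1|2|3|2
3|3|2|2|3|3
2|3|2|3|3|0
0|2|2|1|2|0
0|1|0|2|1|3
8) 0|3|2|0|3|0
3|3|3|2|0|2
2|3|3|1|2|2
0|2|2|2|3|0
0|1|0|2|1|3
9) 0|3|2|0|3|0
3|3|3|2|1|2
2|3|3|1|2|2
0|2|2|2|3|0
0|1|0|2|1|3
10) 0|3|2|0|3|0
3|3|3|2|2|2
2|3|3|1|2|2
0|2|2|2|3|0
0|1|0|2|1|3
11) 0|3|2|0|3|0
3|3|3|2|3|2
2|3|3|1|2|2
0|2|2|2|3|0
0|1|0|2|1|3
12) 0|3|2|1|0|1
3|3|3|3|1|3
2|3|3|1|3|2
0|2|2|2|3|0
0|1|0|2|1|3
13) 0|3|2|1|0|1
3|3|3|3|2|3
2|3|3|1|3|2
0|2|2|2|3|0
0|1|0|2|1|3
14) 0|3|2|1|0|1
3|3|3|3|3|3
2|3|3|1|3|2
0|2|2|2|3|0
0|1|0|2|1|3
15) 2|1|0|3|1|2
1|3|3|2|3|1
0|3|3|1|3|0
2|0|1|1|1|2
0|2|1|3|2|3

50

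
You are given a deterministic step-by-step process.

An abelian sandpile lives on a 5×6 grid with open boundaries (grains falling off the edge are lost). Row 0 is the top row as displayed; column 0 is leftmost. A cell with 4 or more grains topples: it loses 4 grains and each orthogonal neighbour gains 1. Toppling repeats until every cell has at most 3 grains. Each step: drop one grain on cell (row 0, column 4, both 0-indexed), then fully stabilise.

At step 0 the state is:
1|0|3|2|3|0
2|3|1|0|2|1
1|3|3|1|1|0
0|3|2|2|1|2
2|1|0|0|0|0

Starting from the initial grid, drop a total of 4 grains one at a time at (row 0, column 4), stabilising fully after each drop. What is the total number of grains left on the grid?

43

t=0: 1|0|3|2|3|0
2|3|1|0|2|1
1|3|3|1|1|0
0|3|2|2|1|2
2|1|0|0|0|0
t=1: 1|0|3|3|0|1
2|3|1|0|3|1
1|3|3|1|1|0
0|3|2|2|1|2
2|1|0|0|0|0
t=2: 1|0|3|3|1|1
2|3|1|0|3|1
1|3|3|1|1|0
0|3|2|2|1|2
2|1|0|0|0|0
t=3: 1|0|3|3|2|1
2|3|1|0|3|1
1|3|3|1|1|0
0|3|2|2|1|2
2|1|0|0|0|0
t=4: 1|0|3|3|3|1
2|3|1|0|3|1
1|3|3|1|1|0
0|3|2|2|1|2
2|1|0|0|0|0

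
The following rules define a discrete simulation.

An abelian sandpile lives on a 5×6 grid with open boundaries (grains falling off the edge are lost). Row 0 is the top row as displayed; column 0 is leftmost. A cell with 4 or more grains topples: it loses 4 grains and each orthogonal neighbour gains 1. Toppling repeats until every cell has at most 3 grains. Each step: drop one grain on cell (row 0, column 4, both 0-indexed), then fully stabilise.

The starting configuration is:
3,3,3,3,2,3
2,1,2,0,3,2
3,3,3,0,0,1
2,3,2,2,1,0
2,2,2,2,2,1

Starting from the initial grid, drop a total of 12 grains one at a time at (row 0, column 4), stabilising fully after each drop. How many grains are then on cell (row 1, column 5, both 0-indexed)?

[0] 3,3,3,3,2,3
2,1,2,0,3,2
3,3,3,0,0,1
2,3,2,2,1,0
2,2,2,2,2,1
[1] 3,3,3,3,3,3
2,1,2,0,3,2
3,3,3,0,0,1
2,3,2,2,1,0
2,2,2,2,2,1
[2] 0,1,1,1,3,1
3,2,3,2,1,0
3,3,3,0,1,2
2,3,2,2,1,0
2,2,2,2,2,1
[3] 0,1,1,2,0,2
3,2,3,2,2,0
3,3,3,0,1,2
2,3,2,2,1,0
2,2,2,2,2,1
[4] 0,1,1,2,1,2
3,2,3,2,2,0
3,3,3,0,1,2
2,3,2,2,1,0
2,2,2,2,2,1
[5] 0,1,1,2,2,2
3,2,3,2,2,0
3,3,3,0,1,2
2,3,2,2,1,0
2,2,2,2,2,1
[6] 0,1,1,2,3,2
3,2,3,2,2,0
3,3,3,0,1,2
2,3,2,2,1,0
2,2,2,2,2,1
[7] 0,1,1,3,0,3
3,2,3,2,3,0
3,3,3,0,1,2
2,3,2,2,1,0
2,2,2,2,2,1
[8] 0,1,1,3,1,3
3,2,3,2,3,0
3,3,3,0,1,2
2,3,2,2,1,0
2,2,2,2,2,1
[9] 0,1,1,3,2,3
3,2,3,2,3,0
3,3,3,0,1,2
2,3,2,2,1,0
2,2,2,2,2,1
[10] 0,1,1,3,3,3
3,2,3,2,3,0
3,3,3,0,1,2
2,3,2,2,1,0
2,2,2,2,2,1
[11] 1,2,3,1,3,0
1,1,2,1,1,2
2,3,2,2,2,2
0,2,0,3,1,0
3,3,3,2,2,1
[12] 1,2,3,2,0,1
1,1,2,1,2,2
2,3,2,2,2,2
0,2,0,3,1,0
3,3,3,2,2,1

2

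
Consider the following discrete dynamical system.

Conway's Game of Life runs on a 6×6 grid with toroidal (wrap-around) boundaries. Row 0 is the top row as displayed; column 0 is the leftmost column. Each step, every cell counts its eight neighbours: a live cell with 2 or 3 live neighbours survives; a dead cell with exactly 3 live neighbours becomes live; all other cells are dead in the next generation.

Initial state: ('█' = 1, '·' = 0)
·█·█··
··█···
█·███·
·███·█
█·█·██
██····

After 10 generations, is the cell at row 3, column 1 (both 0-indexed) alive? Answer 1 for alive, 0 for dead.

1

step 0: ·█·█··
··█···
█·███·
·███·█
█·█·██
██····
step 1: ██····
····█·
█···██
······
····█·
···██·
step 2: ···███
·█··█·
····██
····█·
···██·
···███
step 3: █·█···
█·····
···███
······
······
··█···
step 4: ······
██·██·
····██
····█·
······
·█····
step 5: ███···
█··██·
█·····
····██
······
······
step 6: ████·█
█·██··
█··█··
·····█
······
·█····
step 7: ···███
······
██████
······
······
·█····
step 8: ····█·
·█····
██████
██████
······
····█·
step 9: ······
·█····
······
······
███···
······
step 10: ······
······
······
·█····
·█····
·█····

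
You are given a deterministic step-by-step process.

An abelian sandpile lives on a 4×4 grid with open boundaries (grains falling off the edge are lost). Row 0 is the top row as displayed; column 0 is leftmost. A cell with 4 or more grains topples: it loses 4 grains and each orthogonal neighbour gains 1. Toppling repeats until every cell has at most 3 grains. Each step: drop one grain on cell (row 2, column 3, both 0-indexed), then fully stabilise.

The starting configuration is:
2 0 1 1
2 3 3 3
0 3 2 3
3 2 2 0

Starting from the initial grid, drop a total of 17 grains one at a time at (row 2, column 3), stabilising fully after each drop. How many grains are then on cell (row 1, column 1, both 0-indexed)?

t=0: 2 0 1 1
2 3 3 3
0 3 2 3
3 2 2 0
t=1: 2 1 2 2
3 1 2 1
1 1 1 2
3 3 3 1
t=2: 2 1 2 2
3 1 2 1
1 1 1 3
3 3 3 1
t=3: 2 1 2 2
3 1 2 2
1 1 2 0
3 3 3 2
t=4: 2 1 2 2
3 1 2 2
1 1 2 1
3 3 3 2
t=5: 2 1 2 2
3 1 2 2
1 1 2 2
3 3 3 2
t=6: 2 1 2 2
3 1 2 2
1 1 2 3
3 3 3 2
t=7: 2 1 2 2
3 1 2 3
1 1 3 0
3 3 3 3
t=8: 2 1 2 2
3 1 2 3
1 1 3 1
3 3 3 3
t=9: 2 1 2 2
3 1 2 3
1 1 3 2
3 3 3 3
t=10: 2 1 2 2
3 1 2 3
1 1 3 3
3 3 3 3
t=11: 2 1 3 3
3 2 0 1
2 3 2 3
0 1 2 1
t=12: 2 1 3 3
3 2 0 2
2 3 3 0
0 1 2 2
t=13: 2 1 3 3
3 2 0 2
2 3 3 1
0 1 2 2
t=14: 2 1 3 3
3 2 0 2
2 3 3 2
0 1 2 2
t=15: 2 1 3 3
3 2 0 2
2 3 3 3
0 1 2 2
t=16: 2 1 3 3
3 3 1 3
3 0 1 1
0 2 3 3
t=17: 2 1 3 3
3 3 1 3
3 0 1 2
0 2 3 3

3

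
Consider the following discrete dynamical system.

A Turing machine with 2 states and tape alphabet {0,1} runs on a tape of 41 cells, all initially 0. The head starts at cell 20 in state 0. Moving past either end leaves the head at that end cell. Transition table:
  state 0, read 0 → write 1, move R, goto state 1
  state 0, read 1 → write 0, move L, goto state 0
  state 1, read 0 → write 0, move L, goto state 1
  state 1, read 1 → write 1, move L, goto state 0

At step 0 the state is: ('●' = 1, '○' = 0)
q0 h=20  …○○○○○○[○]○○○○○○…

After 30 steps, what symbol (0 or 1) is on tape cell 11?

0

step 0: q0 h=20  …○○○○○○[○]○○○○○○…
step 1: q1 h=21  …○○○○○●[○]○○○○○○…
step 2: q1 h=20  …○○○○○○[●]○○○○○○…
step 3: q0 h=19  …○○○○○○[○]●○○○○○…
step 4: q1 h=20  …○○○○○●[●]○○○○○○…
step 5: q0 h=19  …○○○○○○[●]●○○○○○…
step 6: q0 h=18  …○○○○○○[○]○●○○○○…
step 7: q1 h=19  …○○○○○●[○]●○○○○○…
step 8: q1 h=18  …○○○○○○[●]○●○○○○…
step 9: q0 h=17  …○○○○○○[○]●○●○○○…
step 10: q1 h=18  …○○○○○●[●]○●○○○○…
step 11: q0 h=17  …○○○○○○[●]●○●○○○…
step 12: q0 h=16  …○○○○○○[○]○●○●○○…
step 13: q1 h=17  …○○○○○●[○]●○●○○○…
step 14: q1 h=16  …○○○○○○[●]○●○●○○…
step 15: q0 h=15  …○○○○○○[○]●○●○●○…
step 16: q1 h=16  …○○○○○●[●]○●○●○○…
step 17: q0 h=15  …○○○○○○[●]●○●○●○…
step 18: q0 h=14  …○○○○○○[○]○●○●○●…
step 19: q1 h=15  …○○○○○●[○]●○●○●○…
step 20: q1 h=14  …○○○○○○[●]○●○●○●…
step 21: q0 h=13  …○○○○○○[○]●○●○●○…
step 22: q1 h=14  …○○○○○●[●]○●○●○●…
step 23: q0 h=13  …○○○○○○[●]●○●○●○…
step 24: q0 h=12  …○○○○○○[○]○●○●○●…
step 25: q1 h=13  …○○○○○●[○]●○●○●○…
step 26: q1 h=12  …○○○○○○[●]○●○●○●…
step 27: q0 h=11  …○○○○○○[○]●○●○●○…
step 28: q1 h=12  …○○○○○●[●]○●○●○●…
step 29: q0 h=11  …○○○○○○[●]●○●○●○…
step 30: q0 h=10  …○○○○○○[○]○●○●○●…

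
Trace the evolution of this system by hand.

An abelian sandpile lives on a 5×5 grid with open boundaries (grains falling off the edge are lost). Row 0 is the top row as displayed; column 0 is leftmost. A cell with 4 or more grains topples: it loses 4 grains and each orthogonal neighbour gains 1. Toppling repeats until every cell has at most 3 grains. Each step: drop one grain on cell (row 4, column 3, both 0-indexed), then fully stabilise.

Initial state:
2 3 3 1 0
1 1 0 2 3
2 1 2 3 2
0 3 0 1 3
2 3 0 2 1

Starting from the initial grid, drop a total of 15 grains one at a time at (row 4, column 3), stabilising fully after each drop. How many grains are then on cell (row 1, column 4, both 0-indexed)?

1

gen 0: 2 3 3 1 0
1 1 0 2 3
2 1 2 3 2
0 3 0 1 3
2 3 0 2 1
gen 1: 2 3 3 1 0
1 1 0 2 3
2 1 2 3 2
0 3 0 1 3
2 3 0 3 1
gen 2: 2 3 3 1 0
1 1 0 2 3
2 1 2 3 2
0 3 0 2 3
2 3 1 0 2
gen 3: 2 3 3 1 0
1 1 0 2 3
2 1 2 3 2
0 3 0 2 3
2 3 1 1 2
gen 4: 2 3 3 1 0
1 1 0 2 3
2 1 2 3 2
0 3 0 2 3
2 3 1 2 2
gen 5: 2 3 3 1 0
1 1 0 2 3
2 1 2 3 2
0 3 0 2 3
2 3 1 3 2
gen 6: 2 3 3 1 0
1 1 0 2 3
2 1 2 3 2
0 3 0 3 3
2 3 2 0 3
gen 7: 2 3 3 1 0
1 1 0 2 3
2 1 2 3 2
0 3 0 3 3
2 3 2 1 3
gen 8: 2 3 3 1 0
1 1 0 2 3
2 1 2 3 2
0 3 0 3 3
2 3 2 2 3
gen 9: 2 3 3 1 0
1 1 0 2 3
2 1 2 3 2
0 3 0 3 3
2 3 2 3 3
gen 10: 2 3 3 2 1
1 1 1 0 1
2 1 3 2 1
0 3 1 2 2
2 3 3 2 1
gen 11: 2 3 3 2 1
1 1 1 0 1
2 1 3 2 1
0 3 1 2 2
2 3 3 3 1
gen 12: 2 3 3 2 1
1 1 1 0 1
2 2 3 2 1
1 0 3 3 2
3 1 1 1 2
gen 13: 2 3 3 2 1
1 1 1 0 1
2 2 3 2 1
1 0 3 3 2
3 1 1 2 2
gen 14: 2 3 3 2 1
1 1 1 0 1
2 2 3 2 1
1 0 3 3 2
3 1 1 3 2
gen 15: 2 3 3 2 1
1 1 2 1 1
2 3 1 0 2
1 1 1 2 3
3 1 3 1 3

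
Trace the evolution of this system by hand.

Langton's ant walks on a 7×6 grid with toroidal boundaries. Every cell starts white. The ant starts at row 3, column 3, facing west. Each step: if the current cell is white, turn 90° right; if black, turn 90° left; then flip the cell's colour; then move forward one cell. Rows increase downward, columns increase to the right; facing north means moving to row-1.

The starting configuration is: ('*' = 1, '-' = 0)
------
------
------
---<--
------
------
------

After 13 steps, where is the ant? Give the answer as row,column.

step 0: ------
------
------
---<--
------
------
------
step 1: ------
------
---^--
---*--
------
------
------
step 2: ------
------
---*>-
---*--
------
------
------
step 3: ------
------
---**-
---*v-
------
------
------
step 4: ------
------
---**-
---<*-
------
------
------
step 5: ------
------
---**-
----*-
---v--
------
------
step 6: ------
------
---**-
----*-
--<*--
------
------
step 7: ------
------
---**-
--^-*-
--**--
------
------
step 8: ------
------
---**-
--*>*-
--**--
------
------
step 9: ------
------
---**-
--***-
--*v--
------
------
step 10: ------
------
---**-
--***-
--*->-
------
------
step 11: ------
------
---**-
--***-
--*-*-
----v-
------
step 12: ------
------
---**-
--***-
--*-*-
---<*-
------
step 13: ------
------
---**-
--***-
--*^*-
---**-
------

4,3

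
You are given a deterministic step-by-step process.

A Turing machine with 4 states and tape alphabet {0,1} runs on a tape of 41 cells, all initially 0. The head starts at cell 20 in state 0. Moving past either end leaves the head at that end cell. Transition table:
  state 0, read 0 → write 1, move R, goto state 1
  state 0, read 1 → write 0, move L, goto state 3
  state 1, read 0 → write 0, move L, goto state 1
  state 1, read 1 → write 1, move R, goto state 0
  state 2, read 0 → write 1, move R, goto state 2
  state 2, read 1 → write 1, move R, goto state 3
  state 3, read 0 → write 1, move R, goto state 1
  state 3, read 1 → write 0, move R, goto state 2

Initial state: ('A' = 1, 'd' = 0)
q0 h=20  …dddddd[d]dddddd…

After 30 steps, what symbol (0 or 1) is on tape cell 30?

0) q0 h=20  …dddddd[d]dddddd…
1) q1 h=21  …dddddA[d]dddddd…
2) q1 h=20  …dddddd[A]dddddd…
3) q0 h=21  …dddddA[d]dddddd…
4) q1 h=22  …ddddAA[d]dddddd…
5) q1 h=21  …dddddA[A]dddddd…
6) q0 h=22  …ddddAA[d]dddddd…
7) q1 h=23  …dddAAA[d]dddddd…
8) q1 h=22  …ddddAA[A]dddddd…
9) q0 h=23  …dddAAA[d]dddddd…
10) q1 h=24  …ddAAAA[d]dddddd…
11) q1 h=23  …dddAAA[A]dddddd…
12) q0 h=24  …ddAAAA[d]dddddd…
13) q1 h=25  …dAAAAA[d]dddddd…
14) q1 h=24  …ddAAAA[A]dddddd…
15) q0 h=25  …dAAAAA[d]dddddd…
16) q1 h=26  …AAAAAA[d]dddddd…
17) q1 h=25  …dAAAAA[A]dddddd…
18) q0 h=26  …AAAAAA[d]dddddd…
19) q1 h=27  …AAAAAA[d]dddddd…
20) q1 h=26  …AAAAAA[A]dddddd…
21) q0 h=27  …AAAAAA[d]dddddd…
22) q1 h=28  …AAAAAA[d]dddddd…
23) q1 h=27  …AAAAAA[A]dddddd…
24) q0 h=28  …AAAAAA[d]dddddd…
25) q1 h=29  …AAAAAA[d]dddddd…
26) q1 h=28  …AAAAAA[A]dddddd…
27) q0 h=29  …AAAAAA[d]dddddd…
28) q1 h=30  …AAAAAA[d]dddddd…
29) q1 h=29  …AAAAAA[A]dddddd…
30) q0 h=30  …AAAAAA[d]dddddd…

0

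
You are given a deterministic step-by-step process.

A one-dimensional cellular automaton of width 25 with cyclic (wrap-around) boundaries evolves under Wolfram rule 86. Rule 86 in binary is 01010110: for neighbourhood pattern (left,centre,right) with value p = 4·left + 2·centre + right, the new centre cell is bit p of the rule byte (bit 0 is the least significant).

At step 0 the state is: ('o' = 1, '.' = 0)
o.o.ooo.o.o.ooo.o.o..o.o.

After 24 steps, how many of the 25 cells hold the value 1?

10

k=0  o.o.ooo.o.o.ooo.o.o..o.o.
k=1  o.o...o.o.o...o.o.oooo.o.
k=2  o.oo.oo.o.oo.oo.o....o.o.
k=3  o..o..o.o..o..o.oo..oo.o.
k=4  ooooooo.ooooooo..ooo.o.o.
k=5  ......o.......ooo..o.o.o.
k=6  .....ooo.....o..oooo.o.oo
k=7  o...o..oo...oooo...o.o..o
k=8  oo.oooo.oo.o...oo.oo.ooo.
k=9  .o....o..o.oo.o.o..o...o.
k=10  ooo..ooooo..o.o.ooooo.ooo
k=11  ..ooo....oooo.o.....o....
k=12  .o..oo..o...o.oo...ooo...
k=13  oooo.ooooo.oo..oo.o..oo..
k=14  ...o.....o..ooo.o.ooo.ooo
k=15  o.ooo...oooo..o.o...o...o
k=16  o...oo.o...oooo.oo.ooo.o.
k=17  oo.o.o.oo.o...o..o...o.o.
k=18  .o.o.o..o.oo.oooooo.oo.o.
k=19  oo.o.oooo..o......o..o.oo
k=20  .o.o....ooooo....ooooo...
k=21  oo.oo..o....oo..o....oo..
k=22  .o..ooooo..o.ooooo..o.ooo
k=23  .ooo....oooo.....oooo...o
k=24  ...oo..o...oo...o...oo.oo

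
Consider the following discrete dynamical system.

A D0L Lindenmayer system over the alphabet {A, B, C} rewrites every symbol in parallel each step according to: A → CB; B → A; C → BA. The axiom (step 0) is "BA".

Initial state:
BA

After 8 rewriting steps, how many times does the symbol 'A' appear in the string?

34

t=0: BA
t=1: ACB
t=2: CBBAA
t=3: BAAACBCB
t=4: ACBCBCBBAABAA
t=5: CBBAABAABAAACBCBACBCB
t=6: BAAACBCBACBCBACBCBCBBAABAACBBAABAA
t=7: ACBCBCBBAABAACBBAABAACBBAABAABAAACBCBACBCBBAAACBCBACBCB
t=8: CBBAABAABAAACBCBACBCBBAAACBCBACBCBBAAACBCBACBCBACBCBCBBAABAACBBAABAAACBCBCBBAABAACBBAABAA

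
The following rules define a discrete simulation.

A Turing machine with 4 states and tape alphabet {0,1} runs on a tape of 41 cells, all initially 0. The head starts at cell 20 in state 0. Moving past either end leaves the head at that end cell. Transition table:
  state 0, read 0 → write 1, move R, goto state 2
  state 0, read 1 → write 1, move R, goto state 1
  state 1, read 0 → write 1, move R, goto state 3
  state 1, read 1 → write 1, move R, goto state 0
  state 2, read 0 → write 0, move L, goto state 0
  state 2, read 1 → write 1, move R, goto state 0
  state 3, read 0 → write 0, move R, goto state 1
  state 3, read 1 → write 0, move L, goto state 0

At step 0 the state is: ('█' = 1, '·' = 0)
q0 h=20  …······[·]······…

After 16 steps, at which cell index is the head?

t=0: q0 h=20  …······[·]······…
t=1: q2 h=21  …·····█[·]······…
t=2: q0 h=20  …······[█]······…
t=3: q1 h=21  …·····█[·]······…
t=4: q3 h=22  …····██[·]······…
t=5: q1 h=23  …···██·[·]······…
t=6: q3 h=24  …··██·█[·]······…
t=7: q1 h=25  …·██·█·[·]······…
t=8: q3 h=26  …██·█·█[·]······…
t=9: q1 h=27  …█·█·█·[·]······…
t=10: q3 h=28  …·█·█·█[·]······…
t=11: q1 h=29  …█·█·█·[·]······…
t=12: q3 h=30  …·█·█·█[·]······…
t=13: q1 h=31  …█·█·█·[·]······…
t=14: q3 h=32  …·█·█·█[·]······…
t=15: q1 h=33  …█·█·█·[·]······…
t=16: q3 h=34  …·█·█·█[·]······|

34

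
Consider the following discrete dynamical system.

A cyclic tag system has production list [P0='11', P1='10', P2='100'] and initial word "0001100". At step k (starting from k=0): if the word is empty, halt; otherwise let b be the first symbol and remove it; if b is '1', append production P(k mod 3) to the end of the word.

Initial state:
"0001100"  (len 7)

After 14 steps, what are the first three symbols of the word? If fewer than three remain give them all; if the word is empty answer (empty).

001

k=0  "0001100"  (len 7)
k=1  "001100"  (len 6)
k=2  "01100"  (len 5)
k=3  "1100"  (len 4)
k=4  "10011"  (len 5)
k=5  "001110"  (len 6)
k=6  "01110"  (len 5)
k=7  "1110"  (len 4)
k=8  "11010"  (len 5)
k=9  "1010100"  (len 7)
k=10  "01010011"  (len 8)
k=11  "1010011"  (len 7)
k=12  "010011100"  (len 9)
k=13  "10011100"  (len 8)
k=14  "001110010"  (len 9)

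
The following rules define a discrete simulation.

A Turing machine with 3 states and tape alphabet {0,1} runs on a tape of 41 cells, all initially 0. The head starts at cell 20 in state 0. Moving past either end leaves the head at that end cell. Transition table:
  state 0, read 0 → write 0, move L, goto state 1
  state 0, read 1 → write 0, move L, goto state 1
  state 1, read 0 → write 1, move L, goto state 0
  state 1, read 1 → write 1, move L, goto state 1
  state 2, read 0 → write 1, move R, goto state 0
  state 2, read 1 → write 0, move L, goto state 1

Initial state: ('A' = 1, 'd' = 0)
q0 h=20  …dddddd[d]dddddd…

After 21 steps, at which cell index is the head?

0

0) q0 h=20  …dddddd[d]dddddd…
1) q1 h=19  …dddddd[d]dddddd…
2) q0 h=18  …dddddd[d]Addddd…
3) q1 h=17  …dddddd[d]dAdddd…
4) q0 h=16  …dddddd[d]AdAddd…
5) q1 h=15  …dddddd[d]dAdAdd…
6) q0 h=14  …dddddd[d]AdAdAd…
7) q1 h=13  …dddddd[d]dAdAdA…
8) q0 h=12  …dddddd[d]AdAdAd…
9) q1 h=11  …dddddd[d]dAdAdA…
10) q0 h=10  …dddddd[d]AdAdAd…
11) q1 h= 9  …dddddd[d]dAdAdA…
12) q0 h= 8  …dddddd[d]AdAdAd…
13) q1 h= 7  …dddddd[d]dAdAdA…
14) q0 h= 6  |dddddd[d]AdAdAd…
15) q1 h= 5  |ddddd[d]dAdAdA…
16) q0 h= 4  |dddd[d]AdAdAd…
17) q1 h= 3  |ddd[d]dAdAdA…
18) q0 h= 2  |dd[d]AdAdAd…
19) q1 h= 1  |d[d]dAdAdA…
20) q0 h= 0  |[d]AdAdAd…
21) q1 h= 0  |[d]AdAdAd…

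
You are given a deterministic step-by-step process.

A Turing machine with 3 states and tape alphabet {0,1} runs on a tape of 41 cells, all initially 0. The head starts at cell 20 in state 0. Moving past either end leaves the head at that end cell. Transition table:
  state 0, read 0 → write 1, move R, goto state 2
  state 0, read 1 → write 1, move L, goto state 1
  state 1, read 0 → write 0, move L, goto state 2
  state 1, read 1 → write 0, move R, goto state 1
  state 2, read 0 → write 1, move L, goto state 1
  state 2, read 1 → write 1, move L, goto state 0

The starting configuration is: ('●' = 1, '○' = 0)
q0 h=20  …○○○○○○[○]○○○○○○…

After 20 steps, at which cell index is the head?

6

[0] q0 h=20  …○○○○○○[○]○○○○○○…
[1] q2 h=21  …○○○○○●[○]○○○○○○…
[2] q1 h=20  …○○○○○○[●]●○○○○○…
[3] q1 h=21  …○○○○○○[●]○○○○○○…
[4] q1 h=22  …○○○○○○[○]○○○○○○…
[5] q2 h=21  …○○○○○○[○]○○○○○○…
[6] q1 h=20  …○○○○○○[○]●○○○○○…
[7] q2 h=19  …○○○○○○[○]○●○○○○…
[8] q1 h=18  …○○○○○○[○]●○●○○○…
[9] q2 h=17  …○○○○○○[○]○●○●○○…
[10] q1 h=16  …○○○○○○[○]●○●○●○…
[11] q2 h=15  …○○○○○○[○]○●○●○●…
[12] q1 h=14  …○○○○○○[○]●○●○●○…
[13] q2 h=13  …○○○○○○[○]○●○●○●…
[14] q1 h=12  …○○○○○○[○]●○●○●○…
[15] q2 h=11  …○○○○○○[○]○●○●○●…
[16] q1 h=10  …○○○○○○[○]●○●○●○…
[17] q2 h= 9  …○○○○○○[○]○●○●○●…
[18] q1 h= 8  …○○○○○○[○]●○●○●○…
[19] q2 h= 7  …○○○○○○[○]○●○●○●…
[20] q1 h= 6  |○○○○○○[○]●○●○●○…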